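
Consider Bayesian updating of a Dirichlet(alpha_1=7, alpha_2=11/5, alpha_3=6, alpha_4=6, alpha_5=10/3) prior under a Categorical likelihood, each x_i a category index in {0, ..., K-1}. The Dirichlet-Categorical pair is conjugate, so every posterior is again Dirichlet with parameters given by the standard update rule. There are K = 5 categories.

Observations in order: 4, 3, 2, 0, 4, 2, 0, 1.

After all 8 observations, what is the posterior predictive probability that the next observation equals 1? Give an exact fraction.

6/61

obs 1: x=4 → posterior Dirichlet(7, 11/5, 6, 6, 13/3)
obs 2: x=3 → posterior Dirichlet(7, 11/5, 6, 7, 13/3)
obs 3: x=2 → posterior Dirichlet(7, 11/5, 7, 7, 13/3)
obs 4: x=0 → posterior Dirichlet(8, 11/5, 7, 7, 13/3)
obs 5: x=4 → posterior Dirichlet(8, 11/5, 7, 7, 16/3)
obs 6: x=2 → posterior Dirichlet(8, 11/5, 8, 7, 16/3)
obs 7: x=0 → posterior Dirichlet(9, 11/5, 8, 7, 16/3)
obs 8: x=1 → posterior Dirichlet(9, 16/5, 8, 7, 16/3)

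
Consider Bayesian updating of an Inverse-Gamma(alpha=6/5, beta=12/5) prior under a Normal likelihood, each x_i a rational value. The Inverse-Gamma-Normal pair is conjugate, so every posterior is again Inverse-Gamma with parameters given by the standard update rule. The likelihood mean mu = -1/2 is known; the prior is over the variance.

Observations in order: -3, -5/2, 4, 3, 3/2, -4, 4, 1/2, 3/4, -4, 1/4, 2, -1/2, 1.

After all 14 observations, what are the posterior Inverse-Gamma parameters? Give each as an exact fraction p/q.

alpha=41/5, beta=4317/80

obs 1: x=-3 → posterior Inverse-Gamma(17/10, 221/40)
obs 2: x=-5/2 → posterior Inverse-Gamma(11/5, 301/40)
obs 3: x=4 → posterior Inverse-Gamma(27/10, 353/20)
obs 4: x=3 → posterior Inverse-Gamma(16/5, 951/40)
obs 5: x=3/2 → posterior Inverse-Gamma(37/10, 1031/40)
obs 6: x=-4 → posterior Inverse-Gamma(21/5, 319/10)
obs 7: x=4 → posterior Inverse-Gamma(47/10, 1681/40)
obs 8: x=1/2 → posterior Inverse-Gamma(26/5, 1701/40)
obs 9: x=3/4 → posterior Inverse-Gamma(57/10, 6929/160)
obs 10: x=-4 → posterior Inverse-Gamma(31/5, 7909/160)
obs 11: x=1/4 → posterior Inverse-Gamma(67/10, 3977/80)
obs 12: x=2 → posterior Inverse-Gamma(36/5, 4227/80)
obs 13: x=-1/2 → posterior Inverse-Gamma(77/10, 4227/80)
obs 14: x=1 → posterior Inverse-Gamma(41/5, 4317/80)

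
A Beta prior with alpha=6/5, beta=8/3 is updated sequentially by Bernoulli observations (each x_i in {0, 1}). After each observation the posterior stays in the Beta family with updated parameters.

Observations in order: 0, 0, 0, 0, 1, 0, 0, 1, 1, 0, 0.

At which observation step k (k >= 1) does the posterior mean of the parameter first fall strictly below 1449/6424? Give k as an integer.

obs 1: x=0 → posterior Beta(6/5, 11/3)
obs 2: x=0 → posterior Beta(6/5, 14/3)
obs 3: x=0 → posterior Beta(6/5, 17/3)
obs 4: x=0 → posterior Beta(6/5, 20/3)
obs 5: x=1 → posterior Beta(11/5, 20/3)
obs 6: x=0 → posterior Beta(11/5, 23/3)
obs 7: x=0 → posterior Beta(11/5, 26/3)
obs 8: x=1 → posterior Beta(16/5, 26/3)
obs 9: x=1 → posterior Beta(21/5, 26/3)
obs 10: x=0 → posterior Beta(21/5, 29/3)
obs 11: x=0 → posterior Beta(21/5, 32/3)

k = 2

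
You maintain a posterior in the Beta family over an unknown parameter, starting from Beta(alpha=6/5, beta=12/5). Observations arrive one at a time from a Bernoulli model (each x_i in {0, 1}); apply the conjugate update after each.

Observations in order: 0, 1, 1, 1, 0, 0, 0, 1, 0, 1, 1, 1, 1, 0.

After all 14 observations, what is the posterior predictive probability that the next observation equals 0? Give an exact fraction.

21/44

obs 1: x=0 → posterior Beta(6/5, 17/5)
obs 2: x=1 → posterior Beta(11/5, 17/5)
obs 3: x=1 → posterior Beta(16/5, 17/5)
obs 4: x=1 → posterior Beta(21/5, 17/5)
obs 5: x=0 → posterior Beta(21/5, 22/5)
obs 6: x=0 → posterior Beta(21/5, 27/5)
obs 7: x=0 → posterior Beta(21/5, 32/5)
obs 8: x=1 → posterior Beta(26/5, 32/5)
obs 9: x=0 → posterior Beta(26/5, 37/5)
obs 10: x=1 → posterior Beta(31/5, 37/5)
obs 11: x=1 → posterior Beta(36/5, 37/5)
obs 12: x=1 → posterior Beta(41/5, 37/5)
obs 13: x=1 → posterior Beta(46/5, 37/5)
obs 14: x=0 → posterior Beta(46/5, 42/5)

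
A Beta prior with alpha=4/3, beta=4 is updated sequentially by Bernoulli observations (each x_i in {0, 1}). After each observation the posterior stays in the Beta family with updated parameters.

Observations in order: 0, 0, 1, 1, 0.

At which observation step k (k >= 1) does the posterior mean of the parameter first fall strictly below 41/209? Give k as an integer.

k = 2

obs 1: x=0 → posterior Beta(4/3, 5)
obs 2: x=0 → posterior Beta(4/3, 6)
obs 3: x=1 → posterior Beta(7/3, 6)
obs 4: x=1 → posterior Beta(10/3, 6)
obs 5: x=0 → posterior Beta(10/3, 7)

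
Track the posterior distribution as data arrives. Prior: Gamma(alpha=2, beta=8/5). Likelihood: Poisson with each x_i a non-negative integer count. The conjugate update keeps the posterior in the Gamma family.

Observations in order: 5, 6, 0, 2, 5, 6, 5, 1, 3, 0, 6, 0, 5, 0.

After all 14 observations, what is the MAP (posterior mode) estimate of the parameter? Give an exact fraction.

75/26

obs 1: x=5 → posterior Gamma(7, 13/5)
obs 2: x=6 → posterior Gamma(13, 18/5)
obs 3: x=0 → posterior Gamma(13, 23/5)
obs 4: x=2 → posterior Gamma(15, 28/5)
obs 5: x=5 → posterior Gamma(20, 33/5)
obs 6: x=6 → posterior Gamma(26, 38/5)
obs 7: x=5 → posterior Gamma(31, 43/5)
obs 8: x=1 → posterior Gamma(32, 48/5)
obs 9: x=3 → posterior Gamma(35, 53/5)
obs 10: x=0 → posterior Gamma(35, 58/5)
obs 11: x=6 → posterior Gamma(41, 63/5)
obs 12: x=0 → posterior Gamma(41, 68/5)
obs 13: x=5 → posterior Gamma(46, 73/5)
obs 14: x=0 → posterior Gamma(46, 78/5)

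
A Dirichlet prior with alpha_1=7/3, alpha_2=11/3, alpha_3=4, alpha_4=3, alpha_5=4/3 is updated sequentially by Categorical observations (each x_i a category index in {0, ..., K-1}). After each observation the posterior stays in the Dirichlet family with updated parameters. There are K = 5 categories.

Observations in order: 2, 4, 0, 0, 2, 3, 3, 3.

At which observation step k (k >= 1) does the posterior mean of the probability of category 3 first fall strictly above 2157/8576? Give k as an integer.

k = 8

obs 1: x=2 → posterior Dirichlet(7/3, 11/3, 5, 3, 4/3)
obs 2: x=4 → posterior Dirichlet(7/3, 11/3, 5, 3, 7/3)
obs 3: x=0 → posterior Dirichlet(10/3, 11/3, 5, 3, 7/3)
obs 4: x=0 → posterior Dirichlet(13/3, 11/3, 5, 3, 7/3)
obs 5: x=2 → posterior Dirichlet(13/3, 11/3, 6, 3, 7/3)
obs 6: x=3 → posterior Dirichlet(13/3, 11/3, 6, 4, 7/3)
obs 7: x=3 → posterior Dirichlet(13/3, 11/3, 6, 5, 7/3)
obs 8: x=3 → posterior Dirichlet(13/3, 11/3, 6, 6, 7/3)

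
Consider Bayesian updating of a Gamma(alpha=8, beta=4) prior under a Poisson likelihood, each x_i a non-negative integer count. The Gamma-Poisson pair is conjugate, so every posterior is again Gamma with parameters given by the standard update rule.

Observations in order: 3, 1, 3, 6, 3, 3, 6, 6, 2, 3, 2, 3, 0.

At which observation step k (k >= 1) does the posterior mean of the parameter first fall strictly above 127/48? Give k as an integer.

obs 1: x=3 → posterior Gamma(11, 5)
obs 2: x=1 → posterior Gamma(12, 6)
obs 3: x=3 → posterior Gamma(15, 7)
obs 4: x=6 → posterior Gamma(21, 8)
obs 5: x=3 → posterior Gamma(24, 9)
obs 6: x=3 → posterior Gamma(27, 10)
obs 7: x=6 → posterior Gamma(33, 11)
obs 8: x=6 → posterior Gamma(39, 12)
obs 9: x=2 → posterior Gamma(41, 13)
obs 10: x=3 → posterior Gamma(44, 14)
obs 11: x=2 → posterior Gamma(46, 15)
obs 12: x=3 → posterior Gamma(49, 16)
obs 13: x=0 → posterior Gamma(49, 17)

k = 5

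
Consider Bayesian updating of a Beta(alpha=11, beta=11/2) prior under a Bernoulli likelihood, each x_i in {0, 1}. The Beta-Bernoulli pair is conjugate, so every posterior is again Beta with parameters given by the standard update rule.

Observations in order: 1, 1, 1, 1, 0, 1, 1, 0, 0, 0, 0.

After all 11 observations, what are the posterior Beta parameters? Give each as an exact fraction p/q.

alpha=17, beta=21/2

obs 1: x=1 → posterior Beta(12, 11/2)
obs 2: x=1 → posterior Beta(13, 11/2)
obs 3: x=1 → posterior Beta(14, 11/2)
obs 4: x=1 → posterior Beta(15, 11/2)
obs 5: x=0 → posterior Beta(15, 13/2)
obs 6: x=1 → posterior Beta(16, 13/2)
obs 7: x=1 → posterior Beta(17, 13/2)
obs 8: x=0 → posterior Beta(17, 15/2)
obs 9: x=0 → posterior Beta(17, 17/2)
obs 10: x=0 → posterior Beta(17, 19/2)
obs 11: x=0 → posterior Beta(17, 21/2)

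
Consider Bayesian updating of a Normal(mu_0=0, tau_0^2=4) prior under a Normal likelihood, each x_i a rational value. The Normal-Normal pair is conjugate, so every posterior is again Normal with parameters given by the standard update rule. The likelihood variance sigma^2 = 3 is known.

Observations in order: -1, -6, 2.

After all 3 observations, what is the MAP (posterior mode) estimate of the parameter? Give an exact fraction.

obs 1: x=-1 → posterior Normal(-4/7, 12/7)
obs 2: x=-6 → posterior Normal(-28/11, 12/11)
obs 3: x=2 → posterior Normal(-4/3, 4/5)

-4/3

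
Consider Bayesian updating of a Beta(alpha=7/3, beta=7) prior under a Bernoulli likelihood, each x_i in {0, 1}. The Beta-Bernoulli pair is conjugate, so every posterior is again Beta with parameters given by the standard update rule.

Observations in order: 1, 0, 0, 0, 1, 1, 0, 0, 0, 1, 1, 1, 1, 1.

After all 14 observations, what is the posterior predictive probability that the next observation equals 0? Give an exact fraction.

39/70

obs 1: x=1 → posterior Beta(10/3, 7)
obs 2: x=0 → posterior Beta(10/3, 8)
obs 3: x=0 → posterior Beta(10/3, 9)
obs 4: x=0 → posterior Beta(10/3, 10)
obs 5: x=1 → posterior Beta(13/3, 10)
obs 6: x=1 → posterior Beta(16/3, 10)
obs 7: x=0 → posterior Beta(16/3, 11)
obs 8: x=0 → posterior Beta(16/3, 12)
obs 9: x=0 → posterior Beta(16/3, 13)
obs 10: x=1 → posterior Beta(19/3, 13)
obs 11: x=1 → posterior Beta(22/3, 13)
obs 12: x=1 → posterior Beta(25/3, 13)
obs 13: x=1 → posterior Beta(28/3, 13)
obs 14: x=1 → posterior Beta(31/3, 13)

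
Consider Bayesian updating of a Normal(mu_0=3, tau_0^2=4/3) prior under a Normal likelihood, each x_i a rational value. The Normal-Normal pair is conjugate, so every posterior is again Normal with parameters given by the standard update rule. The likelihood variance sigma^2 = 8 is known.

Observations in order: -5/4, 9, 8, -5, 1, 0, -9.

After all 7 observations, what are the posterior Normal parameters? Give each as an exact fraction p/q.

mu_0=83/52, tau_0^2=8/13

obs 1: x=-5/4 → posterior Normal(67/28, 8/7)
obs 2: x=9 → posterior Normal(103/32, 1)
obs 3: x=8 → posterior Normal(15/4, 8/9)
obs 4: x=-5 → posterior Normal(23/8, 4/5)
obs 5: x=1 → posterior Normal(119/44, 8/11)
obs 6: x=0 → posterior Normal(119/48, 2/3)
obs 7: x=-9 → posterior Normal(83/52, 8/13)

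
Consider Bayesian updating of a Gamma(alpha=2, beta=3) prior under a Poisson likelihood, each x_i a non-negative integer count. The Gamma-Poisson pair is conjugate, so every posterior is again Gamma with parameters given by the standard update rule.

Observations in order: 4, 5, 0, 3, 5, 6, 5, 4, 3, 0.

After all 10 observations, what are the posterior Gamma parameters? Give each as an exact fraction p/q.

obs 1: x=4 → posterior Gamma(6, 4)
obs 2: x=5 → posterior Gamma(11, 5)
obs 3: x=0 → posterior Gamma(11, 6)
obs 4: x=3 → posterior Gamma(14, 7)
obs 5: x=5 → posterior Gamma(19, 8)
obs 6: x=6 → posterior Gamma(25, 9)
obs 7: x=5 → posterior Gamma(30, 10)
obs 8: x=4 → posterior Gamma(34, 11)
obs 9: x=3 → posterior Gamma(37, 12)
obs 10: x=0 → posterior Gamma(37, 13)

alpha=37, beta=13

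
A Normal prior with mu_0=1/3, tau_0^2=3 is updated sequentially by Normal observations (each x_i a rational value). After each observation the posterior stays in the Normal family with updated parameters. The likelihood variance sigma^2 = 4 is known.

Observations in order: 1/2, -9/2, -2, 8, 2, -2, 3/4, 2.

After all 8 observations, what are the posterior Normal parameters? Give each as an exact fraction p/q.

obs 1: x=1/2 → posterior Normal(17/42, 12/7)
obs 2: x=-9/2 → posterior Normal(-16/15, 6/5)
obs 3: x=-2 → posterior Normal(-50/39, 12/13)
obs 4: x=8 → posterior Normal(11/24, 3/4)
obs 5: x=2 → posterior Normal(40/57, 12/19)
obs 6: x=-2 → posterior Normal(1/3, 6/11)
obs 7: x=3/4 → posterior Normal(23/60, 12/25)
obs 8: x=2 → posterior Normal(187/336, 3/7)

mu_0=187/336, tau_0^2=3/7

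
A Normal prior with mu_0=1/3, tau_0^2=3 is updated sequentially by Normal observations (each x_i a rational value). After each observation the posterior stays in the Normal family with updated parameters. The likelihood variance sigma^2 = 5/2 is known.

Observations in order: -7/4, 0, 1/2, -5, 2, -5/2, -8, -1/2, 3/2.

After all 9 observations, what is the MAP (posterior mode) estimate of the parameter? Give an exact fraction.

-485/354

obs 1: x=-7/4 → posterior Normal(-53/66, 15/11)
obs 2: x=0 → posterior Normal(-53/102, 15/17)
obs 3: x=1/2 → posterior Normal(-35/138, 15/23)
obs 4: x=-5 → posterior Normal(-215/174, 15/29)
obs 5: x=2 → posterior Normal(-143/210, 3/7)
obs 6: x=-5/2 → posterior Normal(-233/246, 15/41)
obs 7: x=-8 → posterior Normal(-521/282, 15/47)
obs 8: x=-1/2 → posterior Normal(-539/318, 15/53)
obs 9: x=3/2 → posterior Normal(-485/354, 15/59)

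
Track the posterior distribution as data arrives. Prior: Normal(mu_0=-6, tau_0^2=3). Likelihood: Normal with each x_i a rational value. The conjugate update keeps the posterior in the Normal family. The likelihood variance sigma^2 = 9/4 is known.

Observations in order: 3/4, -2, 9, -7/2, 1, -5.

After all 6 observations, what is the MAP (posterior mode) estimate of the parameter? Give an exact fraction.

obs 1: x=3/4 → posterior Normal(-15/7, 9/7)
obs 2: x=-2 → posterior Normal(-23/11, 9/11)
obs 3: x=9 → posterior Normal(13/15, 3/5)
obs 4: x=-7/2 → posterior Normal(-1/19, 9/19)
obs 5: x=1 → posterior Normal(3/23, 9/23)
obs 6: x=-5 → posterior Normal(-17/27, 1/3)

-17/27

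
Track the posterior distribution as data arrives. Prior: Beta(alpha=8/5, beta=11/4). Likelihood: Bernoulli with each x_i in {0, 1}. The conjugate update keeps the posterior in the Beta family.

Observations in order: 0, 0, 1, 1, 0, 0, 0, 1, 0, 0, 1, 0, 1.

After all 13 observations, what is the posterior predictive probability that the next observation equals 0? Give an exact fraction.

215/347

obs 1: x=0 → posterior Beta(8/5, 15/4)
obs 2: x=0 → posterior Beta(8/5, 19/4)
obs 3: x=1 → posterior Beta(13/5, 19/4)
obs 4: x=1 → posterior Beta(18/5, 19/4)
obs 5: x=0 → posterior Beta(18/5, 23/4)
obs 6: x=0 → posterior Beta(18/5, 27/4)
obs 7: x=0 → posterior Beta(18/5, 31/4)
obs 8: x=1 → posterior Beta(23/5, 31/4)
obs 9: x=0 → posterior Beta(23/5, 35/4)
obs 10: x=0 → posterior Beta(23/5, 39/4)
obs 11: x=1 → posterior Beta(28/5, 39/4)
obs 12: x=0 → posterior Beta(28/5, 43/4)
obs 13: x=1 → posterior Beta(33/5, 43/4)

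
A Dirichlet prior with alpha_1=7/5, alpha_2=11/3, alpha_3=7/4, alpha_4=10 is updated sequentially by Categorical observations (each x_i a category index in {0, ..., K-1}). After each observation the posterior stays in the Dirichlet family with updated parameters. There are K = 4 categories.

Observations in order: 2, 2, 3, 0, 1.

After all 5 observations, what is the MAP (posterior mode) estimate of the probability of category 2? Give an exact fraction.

obs 1: x=2 → posterior Dirichlet(7/5, 11/3, 11/4, 10)
obs 2: x=2 → posterior Dirichlet(7/5, 11/3, 15/4, 10)
obs 3: x=3 → posterior Dirichlet(7/5, 11/3, 15/4, 11)
obs 4: x=0 → posterior Dirichlet(12/5, 11/3, 15/4, 11)
obs 5: x=1 → posterior Dirichlet(12/5, 14/3, 15/4, 11)

165/1069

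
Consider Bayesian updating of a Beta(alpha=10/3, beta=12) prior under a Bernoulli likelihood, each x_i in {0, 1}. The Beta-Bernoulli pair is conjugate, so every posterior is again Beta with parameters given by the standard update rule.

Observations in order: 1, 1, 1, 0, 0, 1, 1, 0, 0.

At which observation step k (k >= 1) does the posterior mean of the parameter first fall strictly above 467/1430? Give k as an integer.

k = 3

obs 1: x=1 → posterior Beta(13/3, 12)
obs 2: x=1 → posterior Beta(16/3, 12)
obs 3: x=1 → posterior Beta(19/3, 12)
obs 4: x=0 → posterior Beta(19/3, 13)
obs 5: x=0 → posterior Beta(19/3, 14)
obs 6: x=1 → posterior Beta(22/3, 14)
obs 7: x=1 → posterior Beta(25/3, 14)
obs 8: x=0 → posterior Beta(25/3, 15)
obs 9: x=0 → posterior Beta(25/3, 16)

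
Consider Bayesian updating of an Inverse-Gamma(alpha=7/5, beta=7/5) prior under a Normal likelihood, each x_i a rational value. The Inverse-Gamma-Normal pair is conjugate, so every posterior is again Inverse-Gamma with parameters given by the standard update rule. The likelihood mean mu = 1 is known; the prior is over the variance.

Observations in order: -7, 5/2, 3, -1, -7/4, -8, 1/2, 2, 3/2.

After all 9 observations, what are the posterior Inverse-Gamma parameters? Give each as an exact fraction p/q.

obs 1: x=-7 → posterior Inverse-Gamma(19/10, 167/5)
obs 2: x=5/2 → posterior Inverse-Gamma(12/5, 1381/40)
obs 3: x=3 → posterior Inverse-Gamma(29/10, 1461/40)
obs 4: x=-1 → posterior Inverse-Gamma(17/5, 1541/40)
obs 5: x=-7/4 → posterior Inverse-Gamma(39/10, 6769/160)
obs 6: x=-8 → posterior Inverse-Gamma(22/5, 13249/160)
obs 7: x=1/2 → posterior Inverse-Gamma(49/10, 13269/160)
obs 8: x=2 → posterior Inverse-Gamma(27/5, 13349/160)
obs 9: x=3/2 → posterior Inverse-Gamma(59/10, 13369/160)

alpha=59/10, beta=13369/160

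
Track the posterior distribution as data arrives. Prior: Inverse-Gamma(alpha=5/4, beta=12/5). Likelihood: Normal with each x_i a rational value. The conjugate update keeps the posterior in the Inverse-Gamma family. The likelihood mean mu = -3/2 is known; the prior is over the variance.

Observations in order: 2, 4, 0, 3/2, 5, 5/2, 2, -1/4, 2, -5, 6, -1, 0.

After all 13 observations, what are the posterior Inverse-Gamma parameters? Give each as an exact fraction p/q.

obs 1: x=2 → posterior Inverse-Gamma(7/4, 341/40)
obs 2: x=4 → posterior Inverse-Gamma(9/4, 473/20)
obs 3: x=0 → posterior Inverse-Gamma(11/4, 991/40)
obs 4: x=3/2 → posterior Inverse-Gamma(13/4, 1171/40)
obs 5: x=5 → posterior Inverse-Gamma(15/4, 252/5)
obs 6: x=5/2 → posterior Inverse-Gamma(17/4, 292/5)
obs 7: x=2 → posterior Inverse-Gamma(19/4, 2581/40)
obs 8: x=-1/4 → posterior Inverse-Gamma(21/4, 10449/160)
obs 9: x=2 → posterior Inverse-Gamma(23/4, 11429/160)
obs 10: x=-5 → posterior Inverse-Gamma(25/4, 12409/160)
obs 11: x=6 → posterior Inverse-Gamma(27/4, 16909/160)
obs 12: x=-1 → posterior Inverse-Gamma(29/4, 16929/160)
obs 13: x=0 → posterior Inverse-Gamma(31/4, 17109/160)

alpha=31/4, beta=17109/160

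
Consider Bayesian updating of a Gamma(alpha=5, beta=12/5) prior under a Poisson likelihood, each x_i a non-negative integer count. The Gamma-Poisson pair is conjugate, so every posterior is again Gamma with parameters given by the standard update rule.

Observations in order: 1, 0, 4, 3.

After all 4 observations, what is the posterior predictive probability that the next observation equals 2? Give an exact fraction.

83932685535378459852800/333446267951815307088493

obs 1: x=1 → posterior Gamma(6, 17/5)
obs 2: x=0 → posterior Gamma(6, 22/5)
obs 3: x=4 → posterior Gamma(10, 27/5)
obs 4: x=3 → posterior Gamma(13, 32/5)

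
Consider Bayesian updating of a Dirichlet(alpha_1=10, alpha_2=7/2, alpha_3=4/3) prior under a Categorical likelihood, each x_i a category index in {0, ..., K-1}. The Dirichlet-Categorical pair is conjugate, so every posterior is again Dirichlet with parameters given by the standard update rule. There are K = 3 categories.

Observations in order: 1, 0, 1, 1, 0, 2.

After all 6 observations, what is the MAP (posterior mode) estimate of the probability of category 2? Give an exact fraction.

obs 1: x=1 → posterior Dirichlet(10, 9/2, 4/3)
obs 2: x=0 → posterior Dirichlet(11, 9/2, 4/3)
obs 3: x=1 → posterior Dirichlet(11, 11/2, 4/3)
obs 4: x=1 → posterior Dirichlet(11, 13/2, 4/3)
obs 5: x=0 → posterior Dirichlet(12, 13/2, 4/3)
obs 6: x=2 → posterior Dirichlet(12, 13/2, 7/3)

8/107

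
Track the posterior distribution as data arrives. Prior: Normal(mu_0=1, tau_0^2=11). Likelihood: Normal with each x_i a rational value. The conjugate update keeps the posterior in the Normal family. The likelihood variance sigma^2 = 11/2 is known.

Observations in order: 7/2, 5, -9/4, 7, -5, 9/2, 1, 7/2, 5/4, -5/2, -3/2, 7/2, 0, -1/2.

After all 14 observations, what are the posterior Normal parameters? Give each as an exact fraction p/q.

mu_0=36/29, tau_0^2=11/29

obs 1: x=7/2 → posterior Normal(8/3, 11/3)
obs 2: x=5 → posterior Normal(18/5, 11/5)
obs 3: x=-9/4 → posterior Normal(27/14, 11/7)
obs 4: x=7 → posterior Normal(55/18, 11/9)
obs 5: x=-5 → posterior Normal(35/22, 1)
obs 6: x=9/2 → posterior Normal(53/26, 11/13)
obs 7: x=1 → posterior Normal(19/10, 11/15)
obs 8: x=7/2 → posterior Normal(71/34, 11/17)
obs 9: x=5/4 → posterior Normal(2, 11/19)
obs 10: x=-5/2 → posterior Normal(11/7, 11/21)
obs 11: x=-3/2 → posterior Normal(30/23, 11/23)
obs 12: x=7/2 → posterior Normal(37/25, 11/25)
obs 13: x=0 → posterior Normal(37/27, 11/27)
obs 14: x=-1/2 → posterior Normal(36/29, 11/29)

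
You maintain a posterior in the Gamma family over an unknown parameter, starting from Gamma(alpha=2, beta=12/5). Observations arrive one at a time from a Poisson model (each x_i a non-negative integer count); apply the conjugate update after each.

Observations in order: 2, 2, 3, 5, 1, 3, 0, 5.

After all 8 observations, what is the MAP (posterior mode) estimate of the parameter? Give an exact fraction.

obs 1: x=2 → posterior Gamma(4, 17/5)
obs 2: x=2 → posterior Gamma(6, 22/5)
obs 3: x=3 → posterior Gamma(9, 27/5)
obs 4: x=5 → posterior Gamma(14, 32/5)
obs 5: x=1 → posterior Gamma(15, 37/5)
obs 6: x=3 → posterior Gamma(18, 42/5)
obs 7: x=0 → posterior Gamma(18, 47/5)
obs 8: x=5 → posterior Gamma(23, 52/5)

55/26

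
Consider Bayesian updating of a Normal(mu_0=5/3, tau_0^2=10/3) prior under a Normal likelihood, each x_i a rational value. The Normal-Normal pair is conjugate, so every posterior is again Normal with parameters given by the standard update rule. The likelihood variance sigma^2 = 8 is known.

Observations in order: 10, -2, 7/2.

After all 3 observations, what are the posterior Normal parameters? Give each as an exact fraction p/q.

mu_0=155/54, tau_0^2=40/27

obs 1: x=10 → posterior Normal(70/17, 40/17)
obs 2: x=-2 → posterior Normal(30/11, 20/11)
obs 3: x=7/2 → posterior Normal(155/54, 40/27)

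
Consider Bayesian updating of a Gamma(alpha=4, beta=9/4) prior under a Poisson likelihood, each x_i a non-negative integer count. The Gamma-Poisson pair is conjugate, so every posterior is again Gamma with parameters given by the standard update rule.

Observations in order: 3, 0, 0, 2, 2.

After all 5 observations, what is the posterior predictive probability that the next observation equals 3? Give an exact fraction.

obs 1: x=3 → posterior Gamma(7, 13/4)
obs 2: x=0 → posterior Gamma(7, 17/4)
obs 3: x=0 → posterior Gamma(7, 21/4)
obs 4: x=2 → posterior Gamma(9, 25/4)
obs 5: x=2 → posterior Gamma(11, 29/4)

20301648250134499456/165121061980345511139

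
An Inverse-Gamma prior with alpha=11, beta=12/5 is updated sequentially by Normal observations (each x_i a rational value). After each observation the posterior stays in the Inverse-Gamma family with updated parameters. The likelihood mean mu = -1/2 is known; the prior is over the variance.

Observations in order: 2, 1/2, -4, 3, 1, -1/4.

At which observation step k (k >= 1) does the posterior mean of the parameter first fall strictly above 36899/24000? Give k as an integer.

obs 1: x=2 → posterior Inverse-Gamma(23/2, 221/40)
obs 2: x=1/2 → posterior Inverse-Gamma(12, 241/40)
obs 3: x=-4 → posterior Inverse-Gamma(25/2, 243/20)
obs 4: x=3 → posterior Inverse-Gamma(13, 731/40)
obs 5: x=1 → posterior Inverse-Gamma(27/2, 97/5)
obs 6: x=-1/4 → posterior Inverse-Gamma(14, 3109/160)

k = 5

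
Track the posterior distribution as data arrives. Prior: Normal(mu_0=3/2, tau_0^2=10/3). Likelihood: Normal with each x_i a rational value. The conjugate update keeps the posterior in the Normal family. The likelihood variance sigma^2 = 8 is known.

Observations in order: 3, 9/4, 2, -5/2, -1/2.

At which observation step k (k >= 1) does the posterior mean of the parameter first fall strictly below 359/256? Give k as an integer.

k = 4

obs 1: x=3 → posterior Normal(33/17, 40/17)
obs 2: x=9/4 → posterior Normal(177/88, 20/11)
obs 3: x=2 → posterior Normal(217/108, 40/27)
obs 4: x=-5/2 → posterior Normal(167/128, 5/4)
obs 5: x=-1/2 → posterior Normal(157/148, 40/37)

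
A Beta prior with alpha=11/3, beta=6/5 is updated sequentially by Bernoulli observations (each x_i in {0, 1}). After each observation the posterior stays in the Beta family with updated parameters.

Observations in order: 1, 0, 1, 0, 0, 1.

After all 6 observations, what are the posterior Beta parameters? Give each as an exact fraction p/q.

alpha=20/3, beta=21/5

obs 1: x=1 → posterior Beta(14/3, 6/5)
obs 2: x=0 → posterior Beta(14/3, 11/5)
obs 3: x=1 → posterior Beta(17/3, 11/5)
obs 4: x=0 → posterior Beta(17/3, 16/5)
obs 5: x=0 → posterior Beta(17/3, 21/5)
obs 6: x=1 → posterior Beta(20/3, 21/5)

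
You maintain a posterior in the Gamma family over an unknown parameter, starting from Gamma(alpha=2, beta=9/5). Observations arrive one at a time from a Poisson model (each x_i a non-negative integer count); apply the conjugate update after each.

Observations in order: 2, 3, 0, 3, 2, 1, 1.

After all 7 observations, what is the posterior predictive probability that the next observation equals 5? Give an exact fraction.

389914073020193400107827200000/18562115921017574302453163671207

obs 1: x=2 → posterior Gamma(4, 14/5)
obs 2: x=3 → posterior Gamma(7, 19/5)
obs 3: x=0 → posterior Gamma(7, 24/5)
obs 4: x=3 → posterior Gamma(10, 29/5)
obs 5: x=2 → posterior Gamma(12, 34/5)
obs 6: x=1 → posterior Gamma(13, 39/5)
obs 7: x=1 → posterior Gamma(14, 44/5)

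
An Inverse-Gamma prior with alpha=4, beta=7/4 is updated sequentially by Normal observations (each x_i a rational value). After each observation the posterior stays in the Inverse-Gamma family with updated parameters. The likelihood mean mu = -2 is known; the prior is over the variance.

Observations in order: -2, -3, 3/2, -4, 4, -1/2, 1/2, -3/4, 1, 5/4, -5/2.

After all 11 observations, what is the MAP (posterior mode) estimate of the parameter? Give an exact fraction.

obs 1: x=-2 → posterior Inverse-Gamma(9/2, 7/4)
obs 2: x=-3 → posterior Inverse-Gamma(5, 9/4)
obs 3: x=3/2 → posterior Inverse-Gamma(11/2, 67/8)
obs 4: x=-4 → posterior Inverse-Gamma(6, 83/8)
obs 5: x=4 → posterior Inverse-Gamma(13/2, 227/8)
obs 6: x=-1/2 → posterior Inverse-Gamma(7, 59/2)
obs 7: x=1/2 → posterior Inverse-Gamma(15/2, 261/8)
obs 8: x=-3/4 → posterior Inverse-Gamma(8, 1069/32)
obs 9: x=1 → posterior Inverse-Gamma(17/2, 1213/32)
obs 10: x=5/4 → posterior Inverse-Gamma(9, 691/16)
obs 11: x=-5/2 → posterior Inverse-Gamma(19/2, 693/16)

33/8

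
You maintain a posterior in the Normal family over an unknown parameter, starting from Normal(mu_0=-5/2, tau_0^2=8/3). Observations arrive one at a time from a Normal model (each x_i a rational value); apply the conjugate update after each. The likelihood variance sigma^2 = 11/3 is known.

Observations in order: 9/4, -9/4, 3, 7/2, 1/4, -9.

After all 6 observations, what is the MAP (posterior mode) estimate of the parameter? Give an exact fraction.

-91/118

obs 1: x=9/4 → posterior Normal(-1/2, 88/57)
obs 2: x=-9/4 → posterior Normal(-55/54, 88/81)
obs 3: x=3 → posterior Normal(-1/10, 88/105)
obs 4: x=7/2 → posterior Normal(49/86, 88/129)
obs 5: x=1/4 → posterior Normal(53/102, 88/153)
obs 6: x=-9 → posterior Normal(-91/118, 88/177)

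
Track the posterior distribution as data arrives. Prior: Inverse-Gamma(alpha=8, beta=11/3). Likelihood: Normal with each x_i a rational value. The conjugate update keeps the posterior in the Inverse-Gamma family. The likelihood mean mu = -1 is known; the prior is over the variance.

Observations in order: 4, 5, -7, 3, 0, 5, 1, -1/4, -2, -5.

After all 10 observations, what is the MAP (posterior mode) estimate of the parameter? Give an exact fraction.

8587/1344

obs 1: x=4 → posterior Inverse-Gamma(17/2, 97/6)
obs 2: x=5 → posterior Inverse-Gamma(9, 205/6)
obs 3: x=-7 → posterior Inverse-Gamma(19/2, 313/6)
obs 4: x=3 → posterior Inverse-Gamma(10, 361/6)
obs 5: x=0 → posterior Inverse-Gamma(21/2, 182/3)
obs 6: x=5 → posterior Inverse-Gamma(11, 236/3)
obs 7: x=1 → posterior Inverse-Gamma(23/2, 242/3)
obs 8: x=-1/4 → posterior Inverse-Gamma(12, 7771/96)
obs 9: x=-2 → posterior Inverse-Gamma(25/2, 7819/96)
obs 10: x=-5 → posterior Inverse-Gamma(13, 8587/96)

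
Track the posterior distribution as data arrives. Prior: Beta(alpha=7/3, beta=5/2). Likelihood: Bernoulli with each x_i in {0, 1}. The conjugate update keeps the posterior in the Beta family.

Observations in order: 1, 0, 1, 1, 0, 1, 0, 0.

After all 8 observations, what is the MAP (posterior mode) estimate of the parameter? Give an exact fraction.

32/65

obs 1: x=1 → posterior Beta(10/3, 5/2)
obs 2: x=0 → posterior Beta(10/3, 7/2)
obs 3: x=1 → posterior Beta(13/3, 7/2)
obs 4: x=1 → posterior Beta(16/3, 7/2)
obs 5: x=0 → posterior Beta(16/3, 9/2)
obs 6: x=1 → posterior Beta(19/3, 9/2)
obs 7: x=0 → posterior Beta(19/3, 11/2)
obs 8: x=0 → posterior Beta(19/3, 13/2)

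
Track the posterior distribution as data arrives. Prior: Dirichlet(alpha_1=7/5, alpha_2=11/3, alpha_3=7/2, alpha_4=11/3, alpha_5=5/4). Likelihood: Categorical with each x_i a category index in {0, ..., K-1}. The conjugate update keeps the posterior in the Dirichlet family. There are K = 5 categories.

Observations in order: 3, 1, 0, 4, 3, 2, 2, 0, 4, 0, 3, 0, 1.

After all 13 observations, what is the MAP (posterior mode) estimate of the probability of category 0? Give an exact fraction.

264/1289

obs 1: x=3 → posterior Dirichlet(7/5, 11/3, 7/2, 14/3, 5/4)
obs 2: x=1 → posterior Dirichlet(7/5, 14/3, 7/2, 14/3, 5/4)
obs 3: x=0 → posterior Dirichlet(12/5, 14/3, 7/2, 14/3, 5/4)
obs 4: x=4 → posterior Dirichlet(12/5, 14/3, 7/2, 14/3, 9/4)
obs 5: x=3 → posterior Dirichlet(12/5, 14/3, 7/2, 17/3, 9/4)
obs 6: x=2 → posterior Dirichlet(12/5, 14/3, 9/2, 17/3, 9/4)
obs 7: x=2 → posterior Dirichlet(12/5, 14/3, 11/2, 17/3, 9/4)
obs 8: x=0 → posterior Dirichlet(17/5, 14/3, 11/2, 17/3, 9/4)
obs 9: x=4 → posterior Dirichlet(17/5, 14/3, 11/2, 17/3, 13/4)
obs 10: x=0 → posterior Dirichlet(22/5, 14/3, 11/2, 17/3, 13/4)
obs 11: x=3 → posterior Dirichlet(22/5, 14/3, 11/2, 20/3, 13/4)
obs 12: x=0 → posterior Dirichlet(27/5, 14/3, 11/2, 20/3, 13/4)
obs 13: x=1 → posterior Dirichlet(27/5, 17/3, 11/2, 20/3, 13/4)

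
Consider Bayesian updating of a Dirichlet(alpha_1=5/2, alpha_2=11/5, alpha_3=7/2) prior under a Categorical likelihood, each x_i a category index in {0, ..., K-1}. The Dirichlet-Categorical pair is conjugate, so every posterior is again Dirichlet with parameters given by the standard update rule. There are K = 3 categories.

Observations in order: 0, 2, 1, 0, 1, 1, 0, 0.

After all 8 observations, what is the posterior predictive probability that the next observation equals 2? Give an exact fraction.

obs 1: x=0 → posterior Dirichlet(7/2, 11/5, 7/2)
obs 2: x=2 → posterior Dirichlet(7/2, 11/5, 9/2)
obs 3: x=1 → posterior Dirichlet(7/2, 16/5, 9/2)
obs 4: x=0 → posterior Dirichlet(9/2, 16/5, 9/2)
obs 5: x=1 → posterior Dirichlet(9/2, 21/5, 9/2)
obs 6: x=1 → posterior Dirichlet(9/2, 26/5, 9/2)
obs 7: x=0 → posterior Dirichlet(11/2, 26/5, 9/2)
obs 8: x=0 → posterior Dirichlet(13/2, 26/5, 9/2)

5/18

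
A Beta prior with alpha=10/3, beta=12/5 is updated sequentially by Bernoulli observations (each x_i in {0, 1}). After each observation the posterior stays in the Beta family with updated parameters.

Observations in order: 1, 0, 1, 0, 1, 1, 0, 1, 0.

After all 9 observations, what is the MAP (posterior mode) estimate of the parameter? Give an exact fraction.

110/191

obs 1: x=1 → posterior Beta(13/3, 12/5)
obs 2: x=0 → posterior Beta(13/3, 17/5)
obs 3: x=1 → posterior Beta(16/3, 17/5)
obs 4: x=0 → posterior Beta(16/3, 22/5)
obs 5: x=1 → posterior Beta(19/3, 22/5)
obs 6: x=1 → posterior Beta(22/3, 22/5)
obs 7: x=0 → posterior Beta(22/3, 27/5)
obs 8: x=1 → posterior Beta(25/3, 27/5)
obs 9: x=0 → posterior Beta(25/3, 32/5)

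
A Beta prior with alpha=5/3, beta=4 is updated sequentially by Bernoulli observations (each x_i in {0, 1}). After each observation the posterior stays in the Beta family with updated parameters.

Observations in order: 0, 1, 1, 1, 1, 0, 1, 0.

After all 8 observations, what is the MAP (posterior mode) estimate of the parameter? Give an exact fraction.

obs 1: x=0 → posterior Beta(5/3, 5)
obs 2: x=1 → posterior Beta(8/3, 5)
obs 3: x=1 → posterior Beta(11/3, 5)
obs 4: x=1 → posterior Beta(14/3, 5)
obs 5: x=1 → posterior Beta(17/3, 5)
obs 6: x=0 → posterior Beta(17/3, 6)
obs 7: x=1 → posterior Beta(20/3, 6)
obs 8: x=0 → posterior Beta(20/3, 7)

17/35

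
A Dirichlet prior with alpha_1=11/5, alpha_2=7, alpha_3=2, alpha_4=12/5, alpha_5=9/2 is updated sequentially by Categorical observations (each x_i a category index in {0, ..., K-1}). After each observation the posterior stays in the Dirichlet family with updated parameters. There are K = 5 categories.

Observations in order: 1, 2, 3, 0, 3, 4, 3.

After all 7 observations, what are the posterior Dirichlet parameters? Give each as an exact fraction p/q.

obs 1: x=1 → posterior Dirichlet(11/5, 8, 2, 12/5, 9/2)
obs 2: x=2 → posterior Dirichlet(11/5, 8, 3, 12/5, 9/2)
obs 3: x=3 → posterior Dirichlet(11/5, 8, 3, 17/5, 9/2)
obs 4: x=0 → posterior Dirichlet(16/5, 8, 3, 17/5, 9/2)
obs 5: x=3 → posterior Dirichlet(16/5, 8, 3, 22/5, 9/2)
obs 6: x=4 → posterior Dirichlet(16/5, 8, 3, 22/5, 11/2)
obs 7: x=3 → posterior Dirichlet(16/5, 8, 3, 27/5, 11/2)

alpha_1=16/5, alpha_2=8, alpha_3=3, alpha_4=27/5, alpha_5=11/2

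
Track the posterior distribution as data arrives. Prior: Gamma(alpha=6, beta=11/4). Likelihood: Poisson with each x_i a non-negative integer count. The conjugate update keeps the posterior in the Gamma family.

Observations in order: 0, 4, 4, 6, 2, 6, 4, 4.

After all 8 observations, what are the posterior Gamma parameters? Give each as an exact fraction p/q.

obs 1: x=0 → posterior Gamma(6, 15/4)
obs 2: x=4 → posterior Gamma(10, 19/4)
obs 3: x=4 → posterior Gamma(14, 23/4)
obs 4: x=6 → posterior Gamma(20, 27/4)
obs 5: x=2 → posterior Gamma(22, 31/4)
obs 6: x=6 → posterior Gamma(28, 35/4)
obs 7: x=4 → posterior Gamma(32, 39/4)
obs 8: x=4 → posterior Gamma(36, 43/4)

alpha=36, beta=43/4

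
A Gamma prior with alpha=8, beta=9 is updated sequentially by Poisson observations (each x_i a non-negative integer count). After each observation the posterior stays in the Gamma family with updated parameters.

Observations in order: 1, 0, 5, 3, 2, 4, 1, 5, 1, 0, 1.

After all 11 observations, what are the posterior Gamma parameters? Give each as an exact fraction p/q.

alpha=31, beta=20

obs 1: x=1 → posterior Gamma(9, 10)
obs 2: x=0 → posterior Gamma(9, 11)
obs 3: x=5 → posterior Gamma(14, 12)
obs 4: x=3 → posterior Gamma(17, 13)
obs 5: x=2 → posterior Gamma(19, 14)
obs 6: x=4 → posterior Gamma(23, 15)
obs 7: x=1 → posterior Gamma(24, 16)
obs 8: x=5 → posterior Gamma(29, 17)
obs 9: x=1 → posterior Gamma(30, 18)
obs 10: x=0 → posterior Gamma(30, 19)
obs 11: x=1 → posterior Gamma(31, 20)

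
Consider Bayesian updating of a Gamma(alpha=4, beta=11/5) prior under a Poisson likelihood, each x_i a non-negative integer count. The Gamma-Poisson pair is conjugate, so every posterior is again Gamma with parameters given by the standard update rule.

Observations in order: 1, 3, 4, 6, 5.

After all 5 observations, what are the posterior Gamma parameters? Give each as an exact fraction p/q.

obs 1: x=1 → posterior Gamma(5, 16/5)
obs 2: x=3 → posterior Gamma(8, 21/5)
obs 3: x=4 → posterior Gamma(12, 26/5)
obs 4: x=6 → posterior Gamma(18, 31/5)
obs 5: x=5 → posterior Gamma(23, 36/5)

alpha=23, beta=36/5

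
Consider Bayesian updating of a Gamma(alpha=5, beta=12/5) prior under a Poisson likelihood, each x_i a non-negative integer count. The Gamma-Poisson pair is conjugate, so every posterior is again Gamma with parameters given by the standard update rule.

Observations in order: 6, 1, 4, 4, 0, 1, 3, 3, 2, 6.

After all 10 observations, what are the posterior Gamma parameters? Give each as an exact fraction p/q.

alpha=35, beta=62/5

obs 1: x=6 → posterior Gamma(11, 17/5)
obs 2: x=1 → posterior Gamma(12, 22/5)
obs 3: x=4 → posterior Gamma(16, 27/5)
obs 4: x=4 → posterior Gamma(20, 32/5)
obs 5: x=0 → posterior Gamma(20, 37/5)
obs 6: x=1 → posterior Gamma(21, 42/5)
obs 7: x=3 → posterior Gamma(24, 47/5)
obs 8: x=3 → posterior Gamma(27, 52/5)
obs 9: x=2 → posterior Gamma(29, 57/5)
obs 10: x=6 → posterior Gamma(35, 62/5)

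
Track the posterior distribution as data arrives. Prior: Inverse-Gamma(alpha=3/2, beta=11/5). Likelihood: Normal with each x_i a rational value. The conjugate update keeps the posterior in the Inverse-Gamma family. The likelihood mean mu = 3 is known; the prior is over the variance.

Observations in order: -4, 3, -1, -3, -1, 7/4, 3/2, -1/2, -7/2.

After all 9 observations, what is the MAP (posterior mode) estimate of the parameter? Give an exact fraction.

obs 1: x=-4 → posterior Inverse-Gamma(2, 267/10)
obs 2: x=3 → posterior Inverse-Gamma(5/2, 267/10)
obs 3: x=-1 → posterior Inverse-Gamma(3, 347/10)
obs 4: x=-3 → posterior Inverse-Gamma(7/2, 527/10)
obs 5: x=-1 → posterior Inverse-Gamma(4, 607/10)
obs 6: x=7/4 → posterior Inverse-Gamma(9/2, 9837/160)
obs 7: x=3/2 → posterior Inverse-Gamma(5, 10017/160)
obs 8: x=-1/2 → posterior Inverse-Gamma(11/2, 10997/160)
obs 9: x=-7/2 → posterior Inverse-Gamma(6, 14377/160)

14377/1120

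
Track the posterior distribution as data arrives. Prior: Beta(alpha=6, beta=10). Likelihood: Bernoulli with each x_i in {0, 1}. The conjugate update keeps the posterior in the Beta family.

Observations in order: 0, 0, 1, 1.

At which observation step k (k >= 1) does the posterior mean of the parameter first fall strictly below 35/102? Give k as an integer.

k = 2

obs 1: x=0 → posterior Beta(6, 11)
obs 2: x=0 → posterior Beta(6, 12)
obs 3: x=1 → posterior Beta(7, 12)
obs 4: x=1 → posterior Beta(8, 12)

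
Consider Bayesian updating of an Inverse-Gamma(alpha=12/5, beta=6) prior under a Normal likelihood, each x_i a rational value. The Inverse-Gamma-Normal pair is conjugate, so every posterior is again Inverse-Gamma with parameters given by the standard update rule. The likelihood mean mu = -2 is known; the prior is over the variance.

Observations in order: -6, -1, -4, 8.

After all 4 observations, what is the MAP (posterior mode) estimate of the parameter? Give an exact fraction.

obs 1: x=-6 → posterior Inverse-Gamma(29/10, 14)
obs 2: x=-1 → posterior Inverse-Gamma(17/5, 29/2)
obs 3: x=-4 → posterior Inverse-Gamma(39/10, 33/2)
obs 4: x=8 → posterior Inverse-Gamma(22/5, 133/2)

665/54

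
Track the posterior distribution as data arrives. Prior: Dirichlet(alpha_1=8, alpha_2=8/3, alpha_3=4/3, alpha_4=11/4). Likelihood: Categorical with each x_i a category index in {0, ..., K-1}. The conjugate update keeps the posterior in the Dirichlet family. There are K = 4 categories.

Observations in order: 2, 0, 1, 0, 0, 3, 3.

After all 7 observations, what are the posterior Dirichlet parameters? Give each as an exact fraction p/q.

obs 1: x=2 → posterior Dirichlet(8, 8/3, 7/3, 11/4)
obs 2: x=0 → posterior Dirichlet(9, 8/3, 7/3, 11/4)
obs 3: x=1 → posterior Dirichlet(9, 11/3, 7/3, 11/4)
obs 4: x=0 → posterior Dirichlet(10, 11/3, 7/3, 11/4)
obs 5: x=0 → posterior Dirichlet(11, 11/3, 7/3, 11/4)
obs 6: x=3 → posterior Dirichlet(11, 11/3, 7/3, 15/4)
obs 7: x=3 → posterior Dirichlet(11, 11/3, 7/3, 19/4)

alpha_1=11, alpha_2=11/3, alpha_3=7/3, alpha_4=19/4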